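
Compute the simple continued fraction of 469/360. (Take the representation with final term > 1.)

469 = 1·360 + 109
360 = 3·109 + 33
109 = 3·33 + 10
33 = 3·10 + 3
10 = 3·3 + 1
3 = 3·1 + 0  (stop)
So 469/360 = [1; 3, 3, 3, 3, 3].

[1; 3, 3, 3, 3, 3]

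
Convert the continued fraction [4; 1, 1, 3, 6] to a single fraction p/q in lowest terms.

Using pₖ = aₖpₖ₋₁ + pₖ₋₂ and qₖ = aₖqₖ₋₁ + qₖ₋₂:
  k=0: a=4, p=4, q=1
  k=1: a=1, p=5, q=1
  k=2: a=1, p=9, q=2
  k=3: a=3, p=32, q=7
  k=4: a=6, p=201, q=44

201/44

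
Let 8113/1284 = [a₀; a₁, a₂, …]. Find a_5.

2

8113 = 6·1284 + 409   →  a_0 = 6
1284 = 3·409 + 57   →  a_1 = 3
409 = 7·57 + 10   →  a_2 = 7
57 = 5·10 + 7   →  a_3 = 5
10 = 1·7 + 3   →  a_4 = 1
7 = 2·3 + 1   →  a_5 = 2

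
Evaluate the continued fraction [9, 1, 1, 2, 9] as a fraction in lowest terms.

Using pₖ = aₖpₖ₋₁ + pₖ₋₂ and qₖ = aₖqₖ₋₁ + qₖ₋₂:
  k=0: a=9, p=9, q=1
  k=1: a=1, p=10, q=1
  k=2: a=1, p=19, q=2
  k=3: a=2, p=48, q=5
  k=4: a=9, p=451, q=47

451/47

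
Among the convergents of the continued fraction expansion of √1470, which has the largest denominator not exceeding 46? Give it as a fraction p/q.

√1470 = [38; 2, 1, 14, 1, 2, 76, …] (period length 6).
Convergents:
  p_0/q_0 = 38/1
  p_1/q_1 = 77/2
  p_2/q_2 = 115/3
  p_3/q_3 = 1687/44
  p_4/q_4 = 1802/47
q_3 = 44 ≤ 46 < 47 = q_4, so the answer is 1687/44.

1687/44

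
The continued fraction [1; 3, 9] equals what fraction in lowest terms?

37/28

Fold from the inside: start with 9/1.
  3 + 1/9 = 28/9
  1 + 9/28 = 37/28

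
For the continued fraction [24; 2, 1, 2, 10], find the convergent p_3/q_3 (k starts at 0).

195/8

Using pₖ = aₖpₖ₋₁ + pₖ₋₂, qₖ = aₖqₖ₋₁ + qₖ₋₂ (with p₋₁=1, p₋₂=0, q₋₁=0, q₋₂=1):
  k=0: a=24, p=24, q=1
  k=1: a=2, p=49, q=2
  k=2: a=1, p=73, q=3
  k=3: a=2, p=195, q=8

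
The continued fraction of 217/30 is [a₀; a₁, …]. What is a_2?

3

217 = 7·30 + 7   →  a_0 = 7
30 = 4·7 + 2   →  a_1 = 4
7 = 3·2 + 1   →  a_2 = 3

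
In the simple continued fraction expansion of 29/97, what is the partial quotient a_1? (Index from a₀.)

3

29 = 0·97 + 29   →  a_0 = 0
97 = 3·29 + 10   →  a_1 = 3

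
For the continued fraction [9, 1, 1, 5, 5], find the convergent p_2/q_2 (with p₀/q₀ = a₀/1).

19/2

Using pₖ = aₖpₖ₋₁ + pₖ₋₂, qₖ = aₖqₖ₋₁ + qₖ₋₂ (with p₋₁=1, p₋₂=0, q₋₁=0, q₋₂=1):
  k=0: a=9, p=9, q=1
  k=1: a=1, p=10, q=1
  k=2: a=1, p=19, q=2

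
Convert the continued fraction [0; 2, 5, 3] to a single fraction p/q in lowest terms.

16/35

Fold from the inside: start with 3/1.
  5 + 1/3 = 16/3
  2 + 3/16 = 35/16
  0 + 16/35 = 16/35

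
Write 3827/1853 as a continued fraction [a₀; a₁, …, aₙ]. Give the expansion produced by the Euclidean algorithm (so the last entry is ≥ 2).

3827 = 2×1853 + 121
1853 = 15×121 + 38
121 = 3×38 + 7
38 = 5×7 + 3
7 = 2×3 + 1
3 = 3×1 + 0  (stop)
So 3827/1853 = [2; 15, 3, 5, 2, 3].

[2; 15, 3, 5, 2, 3]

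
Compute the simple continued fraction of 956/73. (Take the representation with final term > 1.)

956 = 13*73 + 7
73 = 10*7 + 3
7 = 2*3 + 1
3 = 3*1 + 0  (stop)
So 956/73 = [13; 10, 2, 3].

[13; 10, 2, 3]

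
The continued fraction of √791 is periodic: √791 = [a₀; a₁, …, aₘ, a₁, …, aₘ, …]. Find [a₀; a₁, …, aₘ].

[28; 8, 56]

a₀ = ⌊√791⌋ = 28.
With m₀=0, d₀=1 and mₖ₊₁ = dₖaₖ − mₖ, dₖ₊₁ = (n − mₖ₊₁²)/dₖ, aₖ₊₁ = ⌊(a₀+mₖ₊₁)/dₖ₊₁⌋:
  k=1: m=28, d=7, a=8
  k=2: m=28, d=1, a=56
d=1 and a=2a₀=56 at k=2, so the next step gives (m, d) = (28, 7) again — its k=1 value — and the period has length 2.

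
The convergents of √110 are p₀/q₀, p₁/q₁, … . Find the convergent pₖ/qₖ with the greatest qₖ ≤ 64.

√110 = [10; 2, 20, …] (period length 2).
Convergents:
  p_0/q_0 = 10/1
  p_1/q_1 = 21/2
  p_2/q_2 = 430/41
  p_3/q_3 = 881/84
q_2 = 41 ≤ 64 < 84 = q_3, so the answer is 430/41.

430/41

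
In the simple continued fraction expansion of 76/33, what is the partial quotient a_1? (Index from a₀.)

3

76 = 2·33 + 10   →  a_0 = 2
33 = 3·10 + 3   →  a_1 = 3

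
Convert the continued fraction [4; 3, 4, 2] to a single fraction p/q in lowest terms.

Fold from the inside: start with 2/1.
  4 + 1/2 = 9/2
  3 + 2/9 = 29/9
  4 + 9/29 = 125/29

125/29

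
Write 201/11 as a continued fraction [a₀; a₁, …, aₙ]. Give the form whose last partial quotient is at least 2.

[18; 3, 1, 2]

201 = 18·11 + 3
11 = 3·3 + 2
3 = 1·2 + 1
2 = 2·1 + 0  (stop)
So 201/11 = [18; 3, 1, 2].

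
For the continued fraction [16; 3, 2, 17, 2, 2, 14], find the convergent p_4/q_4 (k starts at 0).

4088/251

Using pₖ = aₖpₖ₋₁ + pₖ₋₂, qₖ = aₖqₖ₋₁ + qₖ₋₂ (with p₋₁=1, p₋₂=0, q₋₁=0, q₋₂=1):
  k=0: a=16, p=16, q=1
  k=1: a=3, p=49, q=3
  k=2: a=2, p=114, q=7
  k=3: a=17, p=1987, q=122
  k=4: a=2, p=4088, q=251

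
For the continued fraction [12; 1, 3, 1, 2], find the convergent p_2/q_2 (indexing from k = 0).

51/4

Using pₖ = aₖpₖ₋₁ + pₖ₋₂, qₖ = aₖqₖ₋₁ + qₖ₋₂ (with p₋₁=1, p₋₂=0, q₋₁=0, q₋₂=1):
  k=0: a=12, p=12, q=1
  k=1: a=1, p=13, q=1
  k=2: a=3, p=51, q=4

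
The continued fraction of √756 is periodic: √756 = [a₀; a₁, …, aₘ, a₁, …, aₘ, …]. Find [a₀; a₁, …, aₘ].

[27; 2, 54]

a₀ = ⌊√756⌋ = 27.
With m₀=0, d₀=1 and mₖ₊₁ = dₖaₖ − mₖ, dₖ₊₁ = (n − mₖ₊₁²)/dₖ, aₖ₊₁ = ⌊(a₀+mₖ₊₁)/dₖ₊₁⌋:
  k=1: m=27, d=27, a=2
  k=2: m=27, d=1, a=54
d=1 and a=2a₀=54 at k=2, so the next step gives (m, d) = (27, 27) again — its k=1 value — and the period has length 2.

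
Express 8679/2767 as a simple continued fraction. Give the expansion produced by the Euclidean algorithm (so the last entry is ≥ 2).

8679 = 3·2767 + 378
2767 = 7·378 + 121
378 = 3·121 + 15
121 = 8·15 + 1
15 = 15·1 + 0  (stop)
So 8679/2767 = [3; 7, 3, 8, 15].

[3; 7, 3, 8, 15]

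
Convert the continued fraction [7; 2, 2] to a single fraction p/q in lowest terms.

Using pₖ = aₖpₖ₋₁ + pₖ₋₂ and qₖ = aₖqₖ₋₁ + qₖ₋₂:
  k=0: a=7, p=7, q=1
  k=1: a=2, p=15, q=2
  k=2: a=2, p=37, q=5

37/5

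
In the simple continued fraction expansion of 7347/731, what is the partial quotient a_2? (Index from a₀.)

7347 = 10·731 + 37   →  a_0 = 10
731 = 19·37 + 28   →  a_1 = 19
37 = 1·28 + 9   →  a_2 = 1

1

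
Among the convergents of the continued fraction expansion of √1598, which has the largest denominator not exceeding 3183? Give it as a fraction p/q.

√1598 = [39; 1, 38, 1, 78, …] (period length 4).
Convergents:
  p_0/q_0 = 39/1
  p_1/q_1 = 40/1
  p_2/q_2 = 1559/39
  p_3/q_3 = 1599/40
  p_4/q_4 = 126281/3159
  p_5/q_5 = 127880/3199
q_4 = 3159 ≤ 3183 < 3199 = q_5, so the answer is 126281/3159.

126281/3159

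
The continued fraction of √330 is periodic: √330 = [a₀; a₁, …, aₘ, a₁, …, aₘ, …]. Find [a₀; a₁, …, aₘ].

a₀ = ⌊√330⌋ = 18.
With m₀=0, d₀=1 and mₖ₊₁ = dₖaₖ − mₖ, dₖ₊₁ = (n − mₖ₊₁²)/dₖ, aₖ₊₁ = ⌊(a₀+mₖ₊₁)/dₖ₊₁⌋:
  k=1: m=18, d=6, a=6
  k=2: m=18, d=1, a=36
d=1 and a=2a₀=36 at k=2, so the next step gives (m, d) = (18, 6) again — its k=1 value — and the period has length 2.

[18; 6, 36]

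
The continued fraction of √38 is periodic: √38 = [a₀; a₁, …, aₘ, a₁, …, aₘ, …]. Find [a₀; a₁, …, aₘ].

[6; 6, 12]

a₀ = ⌊√38⌋ = 6.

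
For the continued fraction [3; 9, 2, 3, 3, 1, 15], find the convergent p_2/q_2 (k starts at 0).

Using pₖ = aₖpₖ₋₁ + pₖ₋₂, qₖ = aₖqₖ₋₁ + qₖ₋₂ (with p₋₁=1, p₋₂=0, q₋₁=0, q₋₂=1):
  k=0: a=3, p=3, q=1
  k=1: a=9, p=28, q=9
  k=2: a=2, p=59, q=19

59/19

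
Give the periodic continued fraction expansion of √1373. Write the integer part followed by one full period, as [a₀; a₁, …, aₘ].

a₀ = ⌊√1373⌋ = 37.
With m₀=0, d₀=1 and mₖ₊₁ = dₖaₖ − mₖ, dₖ₊₁ = (n − mₖ₊₁²)/dₖ, aₖ₊₁ = ⌊(a₀+mₖ₊₁)/dₖ₊₁⌋:
  k=1: m=37, d=4, a=18
  k=2: m=35, d=37, a=1
  k=3: m=2, d=37, a=1
  k=4: m=35, d=4, a=18
  k=5: m=37, d=1, a=74
d=1 and a=2a₀=74 at k=5, so the next step gives (m, d) = (37, 4) again — its k=1 value — and the period has length 5.

[37; 18, 1, 1, 18, 74]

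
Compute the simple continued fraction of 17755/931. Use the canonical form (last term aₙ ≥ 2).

17755 = 19*931 + 66
931 = 14*66 + 7
66 = 9*7 + 3
7 = 2*3 + 1
3 = 3*1 + 0  (stop)
So 17755/931 = [19; 14, 9, 2, 3].

[19; 14, 9, 2, 3]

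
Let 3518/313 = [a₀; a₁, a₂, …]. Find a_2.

3518 = 11·313 + 75   →  a_0 = 11
313 = 4·75 + 13   →  a_1 = 4
75 = 5·13 + 10   →  a_2 = 5

5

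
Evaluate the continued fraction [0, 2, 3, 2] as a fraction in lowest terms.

7/16

Fold from the inside: start with 2/1.
  3 + 1/2 = 7/2
  2 + 2/7 = 16/7
  0 + 7/16 = 7/16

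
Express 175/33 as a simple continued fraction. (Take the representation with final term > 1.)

175 = 5·33 + 10
33 = 3·10 + 3
10 = 3·3 + 1
3 = 3·1 + 0  (stop)
So 175/33 = [5; 3, 3, 3].

[5; 3, 3, 3]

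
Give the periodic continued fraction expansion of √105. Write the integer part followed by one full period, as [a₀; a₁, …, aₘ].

[10; 4, 20]

a₀ = ⌊√105⌋ = 10.
With m₀=0, d₀=1 and mₖ₊₁ = dₖaₖ − mₖ, dₖ₊₁ = (n − mₖ₊₁²)/dₖ, aₖ₊₁ = ⌊(a₀+mₖ₊₁)/dₖ₊₁⌋:
  k=1: m=10, d=5, a=4
  k=2: m=10, d=1, a=20
d=1 and a=2a₀=20 at k=2, so the next step gives (m, d) = (10, 5) again — its k=1 value — and the period has length 2.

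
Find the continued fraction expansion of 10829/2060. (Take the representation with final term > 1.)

10829 = 5×2060 + 529
2060 = 3×529 + 473
529 = 1×473 + 56
473 = 8×56 + 25
56 = 2×25 + 6
25 = 4×6 + 1
6 = 6×1 + 0  (stop)
So 10829/2060 = [5; 3, 1, 8, 2, 4, 6].

[5; 3, 1, 8, 2, 4, 6]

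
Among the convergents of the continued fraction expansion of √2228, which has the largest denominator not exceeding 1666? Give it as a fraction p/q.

27849/590

√2228 = [47; 4, 1, 22, 1, 4, 94, …] (period length 6).
Convergents:
  p_0/q_0 = 47/1
  p_1/q_1 = 189/4
  p_2/q_2 = 236/5
  p_3/q_3 = 5381/114
  p_4/q_4 = 5617/119
  p_5/q_5 = 27849/590
  p_6/q_6 = 2623423/55579
q_5 = 590 ≤ 1666 < 55579 = q_6, so the answer is 27849/590.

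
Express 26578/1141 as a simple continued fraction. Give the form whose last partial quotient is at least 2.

26578 = 23·1141 + 335
1141 = 3·335 + 136
335 = 2·136 + 63
136 = 2·63 + 10
63 = 6·10 + 3
10 = 3·3 + 1
3 = 3·1 + 0  (stop)
So 26578/1141 = [23; 3, 2, 2, 6, 3, 3].

[23; 3, 2, 2, 6, 3, 3]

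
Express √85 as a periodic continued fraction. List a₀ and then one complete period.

a₀ = ⌊√85⌋ = 9.
With m₀=0, d₀=1 and mₖ₊₁ = dₖaₖ − mₖ, dₖ₊₁ = (n − mₖ₊₁²)/dₖ, aₖ₊₁ = ⌊(a₀+mₖ₊₁)/dₖ₊₁⌋:
  k=1: m=9, d=4, a=4
  k=2: m=7, d=9, a=1
  k=3: m=2, d=9, a=1
  k=4: m=7, d=4, a=4
  k=5: m=9, d=1, a=18
d=1 and a=2a₀=18 at k=5, so the next step gives (m, d) = (9, 4) again — its k=1 value — and the period has length 5.

[9; 4, 1, 1, 4, 18]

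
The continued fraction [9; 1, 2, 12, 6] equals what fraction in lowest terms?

Fold from the inside: start with 6/1.
  12 + 1/6 = 73/6
  2 + 6/73 = 152/73
  1 + 73/152 = 225/152
  9 + 152/225 = 2177/225

2177/225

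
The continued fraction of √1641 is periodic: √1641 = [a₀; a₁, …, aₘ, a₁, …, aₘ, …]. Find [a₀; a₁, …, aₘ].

[40; 1, 1, 26, 1, 1, 80]

a₀ = ⌊√1641⌋ = 40.
With m₀=0, d₀=1 and mₖ₊₁ = dₖaₖ − mₖ, dₖ₊₁ = (n − mₖ₊₁²)/dₖ, aₖ₊₁ = ⌊(a₀+mₖ₊₁)/dₖ₊₁⌋:
  k=1: m=40, d=41, a=1
  k=2: m=1, d=40, a=1
  k=3: m=39, d=3, a=26
  k=4: m=39, d=40, a=1
  k=5: m=1, d=41, a=1
  k=6: m=40, d=1, a=80
d=1 and a=2a₀=80 at k=6, so the next step gives (m, d) = (40, 41) again — its k=1 value — and the period has length 6.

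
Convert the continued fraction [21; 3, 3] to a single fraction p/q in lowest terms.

Using pₖ = aₖpₖ₋₁ + pₖ₋₂ and qₖ = aₖqₖ₋₁ + qₖ₋₂:
  k=0: a=21, p=21, q=1
  k=1: a=3, p=64, q=3
  k=2: a=3, p=213, q=10

213/10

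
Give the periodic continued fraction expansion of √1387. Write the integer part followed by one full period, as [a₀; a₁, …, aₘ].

a₀ = ⌊√1387⌋ = 37.
With m₀=0, d₀=1 and mₖ₊₁ = dₖaₖ − mₖ, dₖ₊₁ = (n − mₖ₊₁²)/dₖ, aₖ₊₁ = ⌊(a₀+mₖ₊₁)/dₖ₊₁⌋:
  k=1: m=37, d=18, a=4
  k=2: m=35, d=9, a=8
  k=3: m=37, d=2, a=37
  k=4: m=37, d=9, a=8
  k=5: m=35, d=18, a=4
  k=6: m=37, d=1, a=74
d=1 and a=2a₀=74 at k=6, so the next step gives (m, d) = (37, 18) again — its k=1 value — and the period has length 6.

[37; 4, 8, 37, 8, 4, 74]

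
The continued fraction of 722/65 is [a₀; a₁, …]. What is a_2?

722 = 11·65 + 7   →  a_0 = 11
65 = 9·7 + 2   →  a_1 = 9
7 = 3·2 + 1   →  a_2 = 3

3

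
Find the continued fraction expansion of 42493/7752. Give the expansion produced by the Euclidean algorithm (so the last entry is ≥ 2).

[5; 2, 13, 19, 15]

42493 = 5*7752 + 3733
7752 = 2*3733 + 286
3733 = 13*286 + 15
286 = 19*15 + 1
15 = 15*1 + 0  (stop)
So 42493/7752 = [5; 2, 13, 19, 15].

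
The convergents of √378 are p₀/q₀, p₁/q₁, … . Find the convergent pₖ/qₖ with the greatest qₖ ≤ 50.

836/43

√378 = [19; 2, 3, 1, 4, 1, 3, 2, 38, …] (period length 8).
Convergents:
  p_0/q_0 = 19/1
  p_1/q_1 = 39/2
  p_2/q_2 = 136/7
  p_3/q_3 = 175/9
  p_4/q_4 = 836/43
  p_5/q_5 = 1011/52
q_4 = 43 ≤ 50 < 52 = q_5, so the answer is 836/43.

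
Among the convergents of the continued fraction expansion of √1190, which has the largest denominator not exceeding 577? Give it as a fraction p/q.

√1190 = [34; 2, 68, …] (period length 2).
Convergents:
  p_0/q_0 = 34/1
  p_1/q_1 = 69/2
  p_2/q_2 = 4726/137
  p_3/q_3 = 9521/276
  p_4/q_4 = 652154/18905
q_3 = 276 ≤ 577 < 18905 = q_4, so the answer is 9521/276.

9521/276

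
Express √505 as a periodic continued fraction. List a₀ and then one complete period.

a₀ = ⌊√505⌋ = 22.
With m₀=0, d₀=1 and mₖ₊₁ = dₖaₖ − mₖ, dₖ₊₁ = (n − mₖ₊₁²)/dₖ, aₖ₊₁ = ⌊(a₀+mₖ₊₁)/dₖ₊₁⌋:
  k=1: m=22, d=21, a=2
  k=2: m=20, d=5, a=8
  k=3: m=20, d=21, a=2
  k=4: m=22, d=1, a=44
d=1 and a=2a₀=44 at k=4, so the next step gives (m, d) = (22, 21) again — its k=1 value — and the period has length 4.

[22; 2, 8, 2, 44]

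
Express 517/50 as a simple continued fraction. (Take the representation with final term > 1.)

517 = 10×50 + 17
50 = 2×17 + 16
17 = 1×16 + 1
16 = 16×1 + 0  (stop)
So 517/50 = [10; 2, 1, 16].

[10; 2, 1, 16]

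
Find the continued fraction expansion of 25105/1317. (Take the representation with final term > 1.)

25105 = 19×1317 + 82
1317 = 16×82 + 5
82 = 16×5 + 2
5 = 2×2 + 1
2 = 2×1 + 0  (stop)
So 25105/1317 = [19; 16, 16, 2, 2].

[19; 16, 16, 2, 2]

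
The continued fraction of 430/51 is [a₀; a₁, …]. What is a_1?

2

430 = 8·51 + 22   →  a_0 = 8
51 = 2·22 + 7   →  a_1 = 2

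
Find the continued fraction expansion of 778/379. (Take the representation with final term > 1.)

778 = 2·379 + 20
379 = 18·20 + 19
20 = 1·19 + 1
19 = 19·1 + 0  (stop)
So 778/379 = [2; 18, 1, 19].

[2; 18, 1, 19]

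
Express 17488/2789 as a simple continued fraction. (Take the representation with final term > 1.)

[6; 3, 1, 2, 3, 9, 8]

17488 = 6*2789 + 754
2789 = 3*754 + 527
754 = 1*527 + 227
527 = 2*227 + 73
227 = 3*73 + 8
73 = 9*8 + 1
8 = 8*1 + 0  (stop)
So 17488/2789 = [6; 3, 1, 2, 3, 9, 8].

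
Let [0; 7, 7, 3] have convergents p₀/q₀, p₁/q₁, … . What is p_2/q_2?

7/50

Using pₖ = aₖpₖ₋₁ + pₖ₋₂, qₖ = aₖqₖ₋₁ + qₖ₋₂ (with p₋₁=1, p₋₂=0, q₋₁=0, q₋₂=1):
  k=0: a=0, p=0, q=1
  k=1: a=7, p=1, q=7
  k=2: a=7, p=7, q=50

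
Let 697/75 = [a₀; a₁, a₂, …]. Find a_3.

2

697 = 9·75 + 22   →  a_0 = 9
75 = 3·22 + 9   →  a_1 = 3
22 = 2·9 + 4   →  a_2 = 2
9 = 2·4 + 1   →  a_3 = 2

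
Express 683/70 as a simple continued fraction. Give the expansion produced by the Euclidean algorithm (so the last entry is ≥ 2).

[9; 1, 3, 8, 2]

683 = 9·70 + 53
70 = 1·53 + 17
53 = 3·17 + 2
17 = 8·2 + 1
2 = 2·1 + 0  (stop)
So 683/70 = [9; 1, 3, 8, 2].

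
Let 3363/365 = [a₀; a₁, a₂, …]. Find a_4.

8

3363 = 9·365 + 78   →  a_0 = 9
365 = 4·78 + 53   →  a_1 = 4
78 = 1·53 + 25   →  a_2 = 1
53 = 2·25 + 3   →  a_3 = 2
25 = 8·3 + 1   →  a_4 = 8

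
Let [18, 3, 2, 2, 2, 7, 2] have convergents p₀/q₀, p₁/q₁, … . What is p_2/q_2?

128/7

Using pₖ = aₖpₖ₋₁ + pₖ₋₂, qₖ = aₖqₖ₋₁ + qₖ₋₂ (with p₋₁=1, p₋₂=0, q₋₁=0, q₋₂=1):
  k=0: a=18, p=18, q=1
  k=1: a=3, p=55, q=3
  k=2: a=2, p=128, q=7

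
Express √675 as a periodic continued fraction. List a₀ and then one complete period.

[25; 1, 50]

a₀ = ⌊√675⌋ = 25.
With m₀=0, d₀=1 and mₖ₊₁ = dₖaₖ − mₖ, dₖ₊₁ = (n − mₖ₊₁²)/dₖ, aₖ₊₁ = ⌊(a₀+mₖ₊₁)/dₖ₊₁⌋:
  k=1: m=25, d=50, a=1
  k=2: m=25, d=1, a=50
d=1 and a=2a₀=50 at k=2, so the next step gives (m, d) = (25, 50) again — its k=1 value — and the period has length 2.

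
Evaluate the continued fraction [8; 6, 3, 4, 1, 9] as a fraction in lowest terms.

8085/991

Using pₖ = aₖpₖ₋₁ + pₖ₋₂ and qₖ = aₖqₖ₋₁ + qₖ₋₂:
  k=0: a=8, p=8, q=1
  k=1: a=6, p=49, q=6
  k=2: a=3, p=155, q=19
  k=3: a=4, p=669, q=82
  k=4: a=1, p=824, q=101
  k=5: a=9, p=8085, q=991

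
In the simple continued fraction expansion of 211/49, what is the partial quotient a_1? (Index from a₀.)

211 = 4·49 + 15   →  a_0 = 4
49 = 3·15 + 4   →  a_1 = 3

3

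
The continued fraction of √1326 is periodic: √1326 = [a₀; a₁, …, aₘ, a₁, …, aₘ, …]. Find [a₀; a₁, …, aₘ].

[36; 2, 2, 2, 2, 2, 72]

a₀ = ⌊√1326⌋ = 36.
With m₀=0, d₀=1 and mₖ₊₁ = dₖaₖ − mₖ, dₖ₊₁ = (n − mₖ₊₁²)/dₖ, aₖ₊₁ = ⌊(a₀+mₖ₊₁)/dₖ₊₁⌋:
  k=1: m=36, d=30, a=2
  k=2: m=24, d=25, a=2
  k=3: m=26, d=26, a=2
  k=4: m=26, d=25, a=2
  k=5: m=24, d=30, a=2
  k=6: m=36, d=1, a=72
d=1 and a=2a₀=72 at k=6, so the next step gives (m, d) = (36, 30) again — its k=1 value — and the period has length 6.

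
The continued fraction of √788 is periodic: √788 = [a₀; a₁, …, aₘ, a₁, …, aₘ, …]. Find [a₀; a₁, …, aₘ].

a₀ = ⌊√788⌋ = 28.
With m₀=0, d₀=1 and mₖ₊₁ = dₖaₖ − mₖ, dₖ₊₁ = (n − mₖ₊₁²)/dₖ, aₖ₊₁ = ⌊(a₀+mₖ₊₁)/dₖ₊₁⌋:
  k=1: m=28, d=4, a=14
  k=2: m=28, d=1, a=56
d=1 and a=2a₀=56 at k=2, so the next step gives (m, d) = (28, 4) again — its k=1 value — and the period has length 2.

[28; 14, 56]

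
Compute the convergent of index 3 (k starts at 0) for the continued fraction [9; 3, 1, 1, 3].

65/7

Using pₖ = aₖpₖ₋₁ + pₖ₋₂, qₖ = aₖqₖ₋₁ + qₖ₋₂ (with p₋₁=1, p₋₂=0, q₋₁=0, q₋₂=1):
  k=0: a=9, p=9, q=1
  k=1: a=3, p=28, q=3
  k=2: a=1, p=37, q=4
  k=3: a=1, p=65, q=7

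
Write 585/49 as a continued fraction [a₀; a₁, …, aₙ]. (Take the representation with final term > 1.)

585 = 11×49 + 46
49 = 1×46 + 3
46 = 15×3 + 1
3 = 3×1 + 0  (stop)
So 585/49 = [11; 1, 15, 3].

[11; 1, 15, 3]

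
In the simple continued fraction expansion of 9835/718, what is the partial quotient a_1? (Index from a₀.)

9835 = 13·718 + 501   →  a_0 = 13
718 = 1·501 + 217   →  a_1 = 1

1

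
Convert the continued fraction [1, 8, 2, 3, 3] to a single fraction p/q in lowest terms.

Using pₖ = aₖpₖ₋₁ + pₖ₋₂ and qₖ = aₖqₖ₋₁ + qₖ₋₂:
  k=0: a=1, p=1, q=1
  k=1: a=8, p=9, q=8
  k=2: a=2, p=19, q=17
  k=3: a=3, p=66, q=59
  k=4: a=3, p=217, q=194

217/194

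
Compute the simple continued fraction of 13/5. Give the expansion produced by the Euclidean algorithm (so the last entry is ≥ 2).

[2; 1, 1, 2]

13 = 2·5 + 3
5 = 1·3 + 2
3 = 1·2 + 1
2 = 2·1 + 0  (stop)
So 13/5 = [2; 1, 1, 2].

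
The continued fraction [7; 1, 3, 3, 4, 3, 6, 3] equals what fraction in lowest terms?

28019/3607

Fold from the inside: start with 3/1.
  6 + 1/3 = 19/3
  3 + 3/19 = 60/19
  4 + 19/60 = 259/60
  3 + 60/259 = 837/259
  3 + 259/837 = 2770/837
  1 + 837/2770 = 3607/2770
  7 + 2770/3607 = 28019/3607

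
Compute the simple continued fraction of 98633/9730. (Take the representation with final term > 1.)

[10; 7, 3, 2, 1, 14, 9]

98633 = 10·9730 + 1333
9730 = 7·1333 + 399
1333 = 3·399 + 136
399 = 2·136 + 127
136 = 1·127 + 9
127 = 14·9 + 1
9 = 9·1 + 0  (stop)
So 98633/9730 = [10; 7, 3, 2, 1, 14, 9].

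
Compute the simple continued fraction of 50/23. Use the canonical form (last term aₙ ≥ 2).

50 = 2*23 + 4
23 = 5*4 + 3
4 = 1*3 + 1
3 = 3*1 + 0  (stop)
So 50/23 = [2; 5, 1, 3].

[2; 5, 1, 3]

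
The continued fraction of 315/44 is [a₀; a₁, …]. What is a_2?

315 = 7·44 + 7   →  a_0 = 7
44 = 6·7 + 2   →  a_1 = 6
7 = 3·2 + 1   →  a_2 = 3

3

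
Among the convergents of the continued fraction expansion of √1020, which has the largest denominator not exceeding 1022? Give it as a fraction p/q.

32161/1007

√1020 = [31; 1, 14, 1, 62, …] (period length 4).
Convergents:
  p_0/q_0 = 31/1
  p_1/q_1 = 32/1
  p_2/q_2 = 479/15
  p_3/q_3 = 511/16
  p_4/q_4 = 32161/1007
  p_5/q_5 = 32672/1023
q_4 = 1007 ≤ 1022 < 1023 = q_5, so the answer is 32161/1007.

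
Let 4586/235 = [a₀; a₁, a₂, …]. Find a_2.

1

4586 = 19·235 + 121   →  a_0 = 19
235 = 1·121 + 114   →  a_1 = 1
121 = 1·114 + 7   →  a_2 = 1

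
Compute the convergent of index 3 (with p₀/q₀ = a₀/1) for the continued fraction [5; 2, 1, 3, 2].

Using pₖ = aₖpₖ₋₁ + pₖ₋₂, qₖ = aₖqₖ₋₁ + qₖ₋₂ (with p₋₁=1, p₋₂=0, q₋₁=0, q₋₂=1):
  k=0: a=5, p=5, q=1
  k=1: a=2, p=11, q=2
  k=2: a=1, p=16, q=3
  k=3: a=3, p=59, q=11

59/11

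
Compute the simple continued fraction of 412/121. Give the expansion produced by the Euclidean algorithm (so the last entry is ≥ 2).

[3; 2, 2, 7, 1, 2]

412 = 3×121 + 49
121 = 2×49 + 23
49 = 2×23 + 3
23 = 7×3 + 2
3 = 1×2 + 1
2 = 2×1 + 0  (stop)
So 412/121 = [3; 2, 2, 7, 1, 2].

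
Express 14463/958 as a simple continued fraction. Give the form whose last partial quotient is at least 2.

[15; 10, 3, 3, 9]

14463 = 15·958 + 93
958 = 10·93 + 28
93 = 3·28 + 9
28 = 3·9 + 1
9 = 9·1 + 0  (stop)
So 14463/958 = [15; 10, 3, 3, 9].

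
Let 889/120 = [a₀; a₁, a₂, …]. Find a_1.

2

889 = 7·120 + 49   →  a_0 = 7
120 = 2·49 + 22   →  a_1 = 2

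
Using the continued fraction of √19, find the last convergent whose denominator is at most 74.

√19 = [4; 2, 1, 3, 1, 2, 8, …] (period length 6).
Convergents:
  p_0/q_0 = 4/1
  p_1/q_1 = 9/2
  p_2/q_2 = 13/3
  p_3/q_3 = 48/11
  p_4/q_4 = 61/14
  p_5/q_5 = 170/39
  p_6/q_6 = 1421/326
q_5 = 39 ≤ 74 < 326 = q_6, so the answer is 170/39.

170/39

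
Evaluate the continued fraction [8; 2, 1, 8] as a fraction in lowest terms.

Fold from the inside: start with 8/1.
  1 + 1/8 = 9/8
  2 + 8/9 = 26/9
  8 + 9/26 = 217/26

217/26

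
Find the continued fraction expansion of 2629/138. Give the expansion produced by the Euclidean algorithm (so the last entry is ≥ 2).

[19; 19, 1, 2, 2]

2629 = 19*138 + 7
138 = 19*7 + 5
7 = 1*5 + 2
5 = 2*2 + 1
2 = 2*1 + 0  (stop)
So 2629/138 = [19; 19, 1, 2, 2].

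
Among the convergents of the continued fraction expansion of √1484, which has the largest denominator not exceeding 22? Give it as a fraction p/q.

√1484 = [38; 1, 1, 10, 1, 1, 76, …] (period length 6).
Convergents:
  p_0/q_0 = 38/1
  p_1/q_1 = 39/1
  p_2/q_2 = 77/2
  p_3/q_3 = 809/21
  p_4/q_4 = 886/23
q_3 = 21 ≤ 22 < 23 = q_4, so the answer is 809/21.

809/21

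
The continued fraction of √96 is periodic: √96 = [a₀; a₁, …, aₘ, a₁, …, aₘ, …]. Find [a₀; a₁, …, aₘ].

a₀ = ⌊√96⌋ = 9.
With m₀=0, d₀=1 and mₖ₊₁ = dₖaₖ − mₖ, dₖ₊₁ = (n − mₖ₊₁²)/dₖ, aₖ₊₁ = ⌊(a₀+mₖ₊₁)/dₖ₊₁⌋:
  k=1: m=9, d=15, a=1
  k=2: m=6, d=4, a=3
  k=3: m=6, d=15, a=1
  k=4: m=9, d=1, a=18
d=1 and a=2a₀=18 at k=4, so the next step gives (m, d) = (9, 15) again — its k=1 value — and the period has length 4.

[9; 1, 3, 1, 18]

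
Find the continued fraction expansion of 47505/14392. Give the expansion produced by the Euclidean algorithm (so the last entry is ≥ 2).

[3; 3, 3, 12, 3, 12, 3]

47505 = 3·14392 + 4329
14392 = 3·4329 + 1405
4329 = 3·1405 + 114
1405 = 12·114 + 37
114 = 3·37 + 3
37 = 12·3 + 1
3 = 3·1 + 0  (stop)
So 47505/14392 = [3; 3, 3, 12, 3, 12, 3].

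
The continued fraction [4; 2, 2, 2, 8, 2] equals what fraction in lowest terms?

Using pₖ = aₖpₖ₋₁ + pₖ₋₂ and qₖ = aₖqₖ₋₁ + qₖ₋₂:
  k=0: a=4, p=4, q=1
  k=1: a=2, p=9, q=2
  k=2: a=2, p=22, q=5
  k=3: a=2, p=53, q=12
  k=4: a=8, p=446, q=101
  k=5: a=2, p=945, q=214

945/214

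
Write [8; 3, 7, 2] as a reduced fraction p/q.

391/47

Fold from the inside: start with 2/1.
  7 + 1/2 = 15/2
  3 + 2/15 = 47/15
  8 + 15/47 = 391/47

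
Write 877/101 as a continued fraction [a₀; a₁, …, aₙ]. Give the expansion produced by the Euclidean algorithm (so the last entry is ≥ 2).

[8; 1, 2, 6, 2, 2]

877 = 8*101 + 69
101 = 1*69 + 32
69 = 2*32 + 5
32 = 6*5 + 2
5 = 2*2 + 1
2 = 2*1 + 0  (stop)
So 877/101 = [8; 1, 2, 6, 2, 2].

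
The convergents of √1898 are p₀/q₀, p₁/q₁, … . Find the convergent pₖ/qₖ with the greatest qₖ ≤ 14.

305/7

√1898 = [43; 1, 1, 3, 3, 1, 1, 86, …] (period length 7).
Convergents:
  p_0/q_0 = 43/1
  p_1/q_1 = 44/1
  p_2/q_2 = 87/2
  p_3/q_3 = 305/7
  p_4/q_4 = 1002/23
q_3 = 7 ≤ 14 < 23 = q_4, so the answer is 305/7.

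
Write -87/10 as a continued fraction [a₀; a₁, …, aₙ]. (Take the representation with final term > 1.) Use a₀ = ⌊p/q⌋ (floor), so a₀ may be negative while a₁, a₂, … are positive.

[-9; 3, 3]

-87 = -9·10 + 3
10 = 3·3 + 1
3 = 3·1 + 0  (stop)
So -87/10 = [-9; 3, 3].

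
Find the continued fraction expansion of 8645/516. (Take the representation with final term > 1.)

[16; 1, 3, 15, 1, 7]

8645 = 16*516 + 389
516 = 1*389 + 127
389 = 3*127 + 8
127 = 15*8 + 7
8 = 1*7 + 1
7 = 7*1 + 0  (stop)
So 8645/516 = [16; 1, 3, 15, 1, 7].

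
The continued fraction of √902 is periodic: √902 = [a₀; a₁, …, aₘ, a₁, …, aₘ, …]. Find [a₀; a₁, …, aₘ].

a₀ = ⌊√902⌋ = 30.

[30; 30, 60]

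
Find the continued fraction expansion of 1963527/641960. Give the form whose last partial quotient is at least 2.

[3; 17, 19, 5, 18, 2, 10]

1963527 = 3×641960 + 37647
641960 = 17×37647 + 1961
37647 = 19×1961 + 388
1961 = 5×388 + 21
388 = 18×21 + 10
21 = 2×10 + 1
10 = 10×1 + 0  (stop)
So 1963527/641960 = [3; 17, 19, 5, 18, 2, 10].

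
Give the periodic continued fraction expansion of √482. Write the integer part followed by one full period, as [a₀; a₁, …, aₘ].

[21; 1, 20, 1, 42]

a₀ = ⌊√482⌋ = 21.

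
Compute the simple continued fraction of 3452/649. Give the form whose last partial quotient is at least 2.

[5; 3, 7, 2, 1, 1, 5]

3452 = 5×649 + 207
649 = 3×207 + 28
207 = 7×28 + 11
28 = 2×11 + 6
11 = 1×6 + 5
6 = 1×5 + 1
5 = 5×1 + 0  (stop)
So 3452/649 = [5; 3, 7, 2, 1, 1, 5].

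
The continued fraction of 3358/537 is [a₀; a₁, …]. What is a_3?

18

3358 = 6·537 + 136   →  a_0 = 6
537 = 3·136 + 129   →  a_1 = 3
136 = 1·129 + 7   →  a_2 = 1
129 = 18·7 + 3   →  a_3 = 18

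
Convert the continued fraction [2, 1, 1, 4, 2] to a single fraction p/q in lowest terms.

Using pₖ = aₖpₖ₋₁ + pₖ₋₂ and qₖ = aₖqₖ₋₁ + qₖ₋₂:
  k=0: a=2, p=2, q=1
  k=1: a=1, p=3, q=1
  k=2: a=1, p=5, q=2
  k=3: a=4, p=23, q=9
  k=4: a=2, p=51, q=20

51/20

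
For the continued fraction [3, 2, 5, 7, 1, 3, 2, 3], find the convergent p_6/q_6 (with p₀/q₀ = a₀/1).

Using pₖ = aₖpₖ₋₁ + pₖ₋₂, qₖ = aₖqₖ₋₁ + qₖ₋₂ (with p₋₁=1, p₋₂=0, q₋₁=0, q₋₂=1):
  k=0: a=3, p=3, q=1
  k=1: a=2, p=7, q=2
  k=2: a=5, p=38, q=11
  k=3: a=7, p=273, q=79
  k=4: a=1, p=311, q=90
  k=5: a=3, p=1206, q=349
  k=6: a=2, p=2723, q=788

2723/788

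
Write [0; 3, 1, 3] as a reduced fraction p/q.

Fold from the inside: start with 3/1.
  1 + 1/3 = 4/3
  3 + 3/4 = 15/4
  0 + 4/15 = 4/15

4/15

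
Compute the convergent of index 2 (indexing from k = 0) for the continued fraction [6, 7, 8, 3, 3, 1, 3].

Using pₖ = aₖpₖ₋₁ + pₖ₋₂, qₖ = aₖqₖ₋₁ + qₖ₋₂ (with p₋₁=1, p₋₂=0, q₋₁=0, q₋₂=1):
  k=0: a=6, p=6, q=1
  k=1: a=7, p=43, q=7
  k=2: a=8, p=350, q=57

350/57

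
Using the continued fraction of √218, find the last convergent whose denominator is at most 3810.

29633/2007

√218 = [14; 1, 3, 3, 1, 28, …] (period length 5).
Convergents:
  p_0/q_0 = 14/1
  p_1/q_1 = 15/1
  p_2/q_2 = 59/4
  p_3/q_3 = 192/13
  p_4/q_4 = 251/17
  p_5/q_5 = 7220/489
  p_6/q_6 = 7471/506
  p_7/q_7 = 29633/2007
  p_8/q_8 = 96370/6527
q_7 = 2007 ≤ 3810 < 6527 = q_8, so the answer is 29633/2007.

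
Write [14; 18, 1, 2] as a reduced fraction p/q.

Using pₖ = aₖpₖ₋₁ + pₖ₋₂ and qₖ = aₖqₖ₋₁ + qₖ₋₂:
  k=0: a=14, p=14, q=1
  k=1: a=18, p=253, q=18
  k=2: a=1, p=267, q=19
  k=3: a=2, p=787, q=56

787/56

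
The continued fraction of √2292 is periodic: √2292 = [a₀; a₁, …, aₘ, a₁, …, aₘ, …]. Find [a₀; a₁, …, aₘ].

[47; 1, 6, 1, 94]

a₀ = ⌊√2292⌋ = 47.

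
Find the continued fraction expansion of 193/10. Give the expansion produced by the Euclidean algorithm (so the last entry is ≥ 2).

193 = 19*10 + 3
10 = 3*3 + 1
3 = 3*1 + 0  (stop)
So 193/10 = [19; 3, 3].

[19; 3, 3]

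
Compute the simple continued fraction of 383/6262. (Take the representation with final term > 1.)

383 = 0×6262 + 383
6262 = 16×383 + 134
383 = 2×134 + 115
134 = 1×115 + 19
115 = 6×19 + 1
19 = 19×1 + 0  (stop)
So 383/6262 = [0; 16, 2, 1, 6, 19].

[0; 16, 2, 1, 6, 19]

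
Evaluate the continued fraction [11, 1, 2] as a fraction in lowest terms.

35/3

Fold from the inside: start with 2/1.
  1 + 1/2 = 3/2
  11 + 2/3 = 35/3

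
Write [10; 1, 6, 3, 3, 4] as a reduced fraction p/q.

Using pₖ = aₖpₖ₋₁ + pₖ₋₂ and qₖ = aₖqₖ₋₁ + qₖ₋₂:
  k=0: a=10, p=10, q=1
  k=1: a=1, p=11, q=1
  k=2: a=6, p=76, q=7
  k=3: a=3, p=239, q=22
  k=4: a=3, p=793, q=73
  k=5: a=4, p=3411, q=314

3411/314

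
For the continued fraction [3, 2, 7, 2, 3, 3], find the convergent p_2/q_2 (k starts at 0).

Using pₖ = aₖpₖ₋₁ + pₖ₋₂, qₖ = aₖqₖ₋₁ + qₖ₋₂ (with p₋₁=1, p₋₂=0, q₋₁=0, q₋₂=1):
  k=0: a=3, p=3, q=1
  k=1: a=2, p=7, q=2
  k=2: a=7, p=52, q=15

52/15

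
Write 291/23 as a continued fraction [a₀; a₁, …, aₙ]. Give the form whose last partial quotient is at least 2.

[12; 1, 1, 1, 7]

291 = 12*23 + 15
23 = 1*15 + 8
15 = 1*8 + 7
8 = 1*7 + 1
7 = 7*1 + 0  (stop)
So 291/23 = [12; 1, 1, 1, 7].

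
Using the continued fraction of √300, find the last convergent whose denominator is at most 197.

√300 = [17; 3, 8, 3, 34, …] (period length 4).
Convergents:
  p_0/q_0 = 17/1
  p_1/q_1 = 52/3
  p_2/q_2 = 433/25
  p_3/q_3 = 1351/78
  p_4/q_4 = 46367/2677
q_3 = 78 ≤ 197 < 2677 = q_4, so the answer is 1351/78.

1351/78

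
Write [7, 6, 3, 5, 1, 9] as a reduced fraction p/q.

Using pₖ = aₖpₖ₋₁ + pₖ₋₂ and qₖ = aₖqₖ₋₁ + qₖ₋₂:
  k=0: a=7, p=7, q=1
  k=1: a=6, p=43, q=6
  k=2: a=3, p=136, q=19
  k=3: a=5, p=723, q=101
  k=4: a=1, p=859, q=120
  k=5: a=9, p=8454, q=1181

8454/1181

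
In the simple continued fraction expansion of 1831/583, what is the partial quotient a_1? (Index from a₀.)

1831 = 3·583 + 82   →  a_0 = 3
583 = 7·82 + 9   →  a_1 = 7

7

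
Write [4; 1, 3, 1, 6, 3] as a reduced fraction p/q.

Using pₖ = aₖpₖ₋₁ + pₖ₋₂ and qₖ = aₖqₖ₋₁ + qₖ₋₂:
  k=0: a=4, p=4, q=1
  k=1: a=1, p=5, q=1
  k=2: a=3, p=19, q=4
  k=3: a=1, p=24, q=5
  k=4: a=6, p=163, q=34
  k=5: a=3, p=513, q=107

513/107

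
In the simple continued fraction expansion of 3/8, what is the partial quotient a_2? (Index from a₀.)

3 = 0·8 + 3   →  a_0 = 0
8 = 2·3 + 2   →  a_1 = 2
3 = 1·2 + 1   →  a_2 = 1

1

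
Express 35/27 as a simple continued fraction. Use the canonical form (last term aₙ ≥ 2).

[1; 3, 2, 1, 2]

35 = 1*27 + 8
27 = 3*8 + 3
8 = 2*3 + 2
3 = 1*2 + 1
2 = 2*1 + 0  (stop)
So 35/27 = [1; 3, 2, 1, 2].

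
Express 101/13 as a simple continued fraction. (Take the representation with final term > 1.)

101 = 7×13 + 10
13 = 1×10 + 3
10 = 3×3 + 1
3 = 3×1 + 0  (stop)
So 101/13 = [7; 1, 3, 3].

[7; 1, 3, 3]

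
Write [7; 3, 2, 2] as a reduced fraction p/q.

Fold from the inside: start with 2/1.
  2 + 1/2 = 5/2
  3 + 2/5 = 17/5
  7 + 5/17 = 124/17

124/17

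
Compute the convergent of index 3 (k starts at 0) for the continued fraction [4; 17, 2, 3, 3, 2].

Using pₖ = aₖpₖ₋₁ + pₖ₋₂, qₖ = aₖqₖ₋₁ + qₖ₋₂ (with p₋₁=1, p₋₂=0, q₋₁=0, q₋₂=1):
  k=0: a=4, p=4, q=1
  k=1: a=17, p=69, q=17
  k=2: a=2, p=142, q=35
  k=3: a=3, p=495, q=122

495/122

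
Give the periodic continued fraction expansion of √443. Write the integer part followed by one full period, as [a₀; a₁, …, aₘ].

a₀ = ⌊√443⌋ = 21.
With m₀=0, d₀=1 and mₖ₊₁ = dₖaₖ − mₖ, dₖ₊₁ = (n − mₖ₊₁²)/dₖ, aₖ₊₁ = ⌊(a₀+mₖ₊₁)/dₖ₊₁⌋:
  k=1: m=21, d=2, a=21
  k=2: m=21, d=1, a=42
d=1 and a=2a₀=42 at k=2, so the next step gives (m, d) = (21, 2) again — its k=1 value — and the period has length 2.

[21; 21, 42]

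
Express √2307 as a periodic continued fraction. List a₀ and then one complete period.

[48; 32, 96]

a₀ = ⌊√2307⌋ = 48.
With m₀=0, d₀=1 and mₖ₊₁ = dₖaₖ − mₖ, dₖ₊₁ = (n − mₖ₊₁²)/dₖ, aₖ₊₁ = ⌊(a₀+mₖ₊₁)/dₖ₊₁⌋:
  k=1: m=48, d=3, a=32
  k=2: m=48, d=1, a=96
d=1 and a=2a₀=96 at k=2, so the next step gives (m, d) = (48, 3) again — its k=1 value — and the period has length 2.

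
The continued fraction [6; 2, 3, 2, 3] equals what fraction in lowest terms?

354/55

Fold from the inside: start with 3/1.
  2 + 1/3 = 7/3
  3 + 3/7 = 24/7
  2 + 7/24 = 55/24
  6 + 24/55 = 354/55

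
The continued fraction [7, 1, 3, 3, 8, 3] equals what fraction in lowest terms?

2618/337

Fold from the inside: start with 3/1.
  8 + 1/3 = 25/3
  3 + 3/25 = 78/25
  3 + 25/78 = 259/78
  1 + 78/259 = 337/259
  7 + 259/337 = 2618/337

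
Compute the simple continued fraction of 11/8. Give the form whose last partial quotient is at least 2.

[1; 2, 1, 2]

11 = 1*8 + 3
8 = 2*3 + 2
3 = 1*2 + 1
2 = 2*1 + 0  (stop)
So 11/8 = [1; 2, 1, 2].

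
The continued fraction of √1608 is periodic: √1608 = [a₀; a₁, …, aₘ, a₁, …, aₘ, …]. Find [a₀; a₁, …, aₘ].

[40; 10, 80]

a₀ = ⌊√1608⌋ = 40.
With m₀=0, d₀=1 and mₖ₊₁ = dₖaₖ − mₖ, dₖ₊₁ = (n − mₖ₊₁²)/dₖ, aₖ₊₁ = ⌊(a₀+mₖ₊₁)/dₖ₊₁⌋:
  k=1: m=40, d=8, a=10
  k=2: m=40, d=1, a=80
d=1 and a=2a₀=80 at k=2, so the next step gives (m, d) = (40, 8) again — its k=1 value — and the period has length 2.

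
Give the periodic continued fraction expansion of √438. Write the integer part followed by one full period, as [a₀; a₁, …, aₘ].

a₀ = ⌊√438⌋ = 20.
With m₀=0, d₀=1 and mₖ₊₁ = dₖaₖ − mₖ, dₖ₊₁ = (n − mₖ₊₁²)/dₖ, aₖ₊₁ = ⌊(a₀+mₖ₊₁)/dₖ₊₁⌋:
  k=1: m=20, d=38, a=1
  k=2: m=18, d=3, a=12
  k=3: m=18, d=38, a=1
  k=4: m=20, d=1, a=40
d=1 and a=2a₀=40 at k=4, so the next step gives (m, d) = (20, 38) again — its k=1 value — and the period has length 4.

[20; 1, 12, 1, 40]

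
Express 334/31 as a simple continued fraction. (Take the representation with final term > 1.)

334 = 10*31 + 24
31 = 1*24 + 7
24 = 3*7 + 3
7 = 2*3 + 1
3 = 3*1 + 0  (stop)
So 334/31 = [10; 1, 3, 2, 3].

[10; 1, 3, 2, 3]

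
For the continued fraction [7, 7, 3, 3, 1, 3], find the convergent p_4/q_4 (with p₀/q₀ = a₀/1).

678/95

Using pₖ = aₖpₖ₋₁ + pₖ₋₂, qₖ = aₖqₖ₋₁ + qₖ₋₂ (with p₋₁=1, p₋₂=0, q₋₁=0, q₋₂=1):
  k=0: a=7, p=7, q=1
  k=1: a=7, p=50, q=7
  k=2: a=3, p=157, q=22
  k=3: a=3, p=521, q=73
  k=4: a=1, p=678, q=95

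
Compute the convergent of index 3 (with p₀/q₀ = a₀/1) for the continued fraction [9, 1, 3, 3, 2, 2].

Using pₖ = aₖpₖ₋₁ + pₖ₋₂, qₖ = aₖqₖ₋₁ + qₖ₋₂ (with p₋₁=1, p₋₂=0, q₋₁=0, q₋₂=1):
  k=0: a=9, p=9, q=1
  k=1: a=1, p=10, q=1
  k=2: a=3, p=39, q=4
  k=3: a=3, p=127, q=13

127/13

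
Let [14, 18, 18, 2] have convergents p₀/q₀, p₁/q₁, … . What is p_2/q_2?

4568/325

Using pₖ = aₖpₖ₋₁ + pₖ₋₂, qₖ = aₖqₖ₋₁ + qₖ₋₂ (with p₋₁=1, p₋₂=0, q₋₁=0, q₋₂=1):
  k=0: a=14, p=14, q=1
  k=1: a=18, p=253, q=18
  k=2: a=18, p=4568, q=325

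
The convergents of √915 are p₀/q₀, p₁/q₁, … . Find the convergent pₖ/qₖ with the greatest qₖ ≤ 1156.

29281/968

√915 = [30; 4, 60, …] (period length 2).
Convergents:
  p_0/q_0 = 30/1
  p_1/q_1 = 121/4
  p_2/q_2 = 7290/241
  p_3/q_3 = 29281/968
  p_4/q_4 = 1764150/58321
q_3 = 968 ≤ 1156 < 58321 = q_4, so the answer is 29281/968.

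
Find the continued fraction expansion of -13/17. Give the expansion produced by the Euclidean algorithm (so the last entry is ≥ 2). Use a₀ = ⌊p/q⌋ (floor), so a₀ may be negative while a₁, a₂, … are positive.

[-1; 4, 4]

-13 = -1×17 + 4
17 = 4×4 + 1
4 = 4×1 + 0  (stop)
So -13/17 = [-1; 4, 4].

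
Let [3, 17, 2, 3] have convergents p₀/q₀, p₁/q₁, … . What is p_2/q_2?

Using pₖ = aₖpₖ₋₁ + pₖ₋₂, qₖ = aₖqₖ₋₁ + qₖ₋₂ (with p₋₁=1, p₋₂=0, q₋₁=0, q₋₂=1):
  k=0: a=3, p=3, q=1
  k=1: a=17, p=52, q=17
  k=2: a=2, p=107, q=35

107/35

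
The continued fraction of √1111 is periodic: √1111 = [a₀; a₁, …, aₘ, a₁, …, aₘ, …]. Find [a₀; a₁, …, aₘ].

a₀ = ⌊√1111⌋ = 33.
With m₀=0, d₀=1 and mₖ₊₁ = dₖaₖ − mₖ, dₖ₊₁ = (n − mₖ₊₁²)/dₖ, aₖ₊₁ = ⌊(a₀+mₖ₊₁)/dₖ₊₁⌋:
  k=1: m=33, d=22, a=3
  k=2: m=33, d=1, a=66
d=1 and a=2a₀=66 at k=2, so the next step gives (m, d) = (33, 22) again — its k=1 value — and the period has length 2.

[33; 3, 66]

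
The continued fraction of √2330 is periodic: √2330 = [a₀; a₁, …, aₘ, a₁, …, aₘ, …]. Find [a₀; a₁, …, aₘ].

[48; 3, 1, 2, 2, 1, 3, 96]

a₀ = ⌊√2330⌋ = 48.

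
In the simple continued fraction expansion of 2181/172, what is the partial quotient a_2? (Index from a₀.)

2181 = 12·172 + 117   →  a_0 = 12
172 = 1·117 + 55   →  a_1 = 1
117 = 2·55 + 7   →  a_2 = 2

2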